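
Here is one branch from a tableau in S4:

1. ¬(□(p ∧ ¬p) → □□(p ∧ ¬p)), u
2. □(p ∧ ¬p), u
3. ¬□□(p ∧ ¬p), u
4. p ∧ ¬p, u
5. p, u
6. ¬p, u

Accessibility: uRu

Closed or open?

Both p and ¬p appear at u.

Yes, closed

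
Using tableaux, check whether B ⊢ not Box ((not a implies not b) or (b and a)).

No, not valid

Tableau for the negation Box ((not a implies not b) or (b and a)):
1. Box ((not a implies not b) or (b and a)), 0
2. (not a implies not b) or (b and a), 0   [Box-rule on 1 via 0R0]
3. b and a, 0   [or-rule on 2 (branches; this branch)]
4. b, 0   [and-rule on 3]
5. a, 0   [and-rule on 3]
Accessibility: 0R0
The negation has an open branch (countermodel exists).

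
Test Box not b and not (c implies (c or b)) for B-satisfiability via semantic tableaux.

1. Box not b and not (c implies (c or b)), 0
2. Box not b, 0
3. not (c implies (c or b)), 0
4. c, 0
5. not (c or b), 0
6. not c, 0
7. not b, 0
Accessibility: 0R0
Branch closes: c and not c both at 0.
All branches of the tableau close; one closing branch shown above.

Unsatisfiable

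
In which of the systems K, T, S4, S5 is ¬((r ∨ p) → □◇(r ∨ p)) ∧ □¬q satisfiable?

K, T, S4

S4-tableau for the formula:
1. ¬((r ∨ p) → □◇(r ∨ p)) ∧ □¬q, u
2. ¬((r ∨ p) → □◇(r ∨ p)), u
3. □¬q, u
4. r ∨ p, u
5. ¬□◇(r ∨ p), u
6. ¬q, u
7. p, u
8. ¬◇(r ∨ p), v
9. ¬q, v
10. ¬(r ∨ p), v
11. ¬r, v
12. ¬p, v
Accessibility: uRu, uRv, vRv
Complete open branch: satisfiable in S4, hence also in K, T (this S4-model is also a K-model and a T-model).
S5-tableau for the formula:
1. ¬((r ∨ p) → □◇(r ∨ p)) ∧ □¬q, u
2. ¬((r ∨ p) → □◇(r ∨ p)), u
3. □¬q, u
4. r ∨ p, u
5. ¬□◇(r ∨ p), u
6. ¬q, u
7. p, u
8. ¬◇(r ∨ p), v
9. ¬q, v
10. ¬(r ∨ p), u
11. ¬r, u
12. ¬p, u
Accessibility: uRu, uRv, vRu, vRv
Branch closes: p and ¬p both at u.
Every branch closes (one shown): unsatisfiable in S5.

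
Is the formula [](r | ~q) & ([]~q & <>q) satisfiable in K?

1. [](r | ~q) & ([]~q & <>q), 0
2. [](r | ~q), 0
3. []~q & <>q, 0
4. []~q, 0
5. <>q, 0
6. q, 1
7. r | ~q, 1
8. ~q, 1
Accessibility: 0R1
Branch closes: q and ~q both at 1.
Every branch closes; the branch above is one of them.

No, unsatisfiable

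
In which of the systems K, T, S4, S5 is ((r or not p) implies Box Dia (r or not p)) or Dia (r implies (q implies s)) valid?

T-tableau for the negation not (((r or not p) implies Box Dia (r or not p)) or Dia (r implies (q implies s))):
1. not (((r or not p) implies Box Dia (r or not p)) or Dia (r implies (q implies s))), u
2. not ((r or not p) implies Box Dia (r or not p)), u   [neg-or-rule on 1]
3. not Dia (r implies (q implies s)), u   [neg-or-rule on 1]
4. r or not p, u   [neg-implies-rule on 2]
5. not Box Dia (r or not p), u   [neg-implies-rule on 2]
6. not (r implies (q implies s)), u   [neg-Dia-rule on 3 via uRu]
7. r, u   [neg-implies-rule on 6]
8. not (q implies s), u   [neg-implies-rule on 6]
9. q, u   [neg-implies-rule on 8]
10. not s, u   [neg-implies-rule on 8]
11. not p, u   [or-rule on 4 (branches; this branch)]
12. not Dia (r or not p), v   [neg-Box-rule on 5: fresh world v, uRv]
13. not (r implies (q implies s)), v   [neg-Dia-rule on 3 via uRv]
14. r, v   [neg-implies-rule on 13]
15. not (q implies s), v   [neg-implies-rule on 13]
16. q, v   [neg-implies-rule on 15]
17. not s, v   [neg-implies-rule on 15]
18. not (r or not p), v   [neg-Dia-rule on 12 via vRv]
19. not r, v   [neg-or-rule on 18]
20. p, v   [neg-or-rule on 18]
Accessibility: uRu, uRv, vRv
Branch closes: r and not r both at v.
Every branch closes (one shown): valid in T, hence also in S4, S5 (every theorem of T is a theorem of S4 and S5).
K-tableau for the negation not (((r or not p) implies Box Dia (r or not p)) or Dia (r implies (q implies s))):
1. not (((r or not p) implies Box Dia (r or not p)) or Dia (r implies (q implies s))), u
2. not ((r or not p) implies Box Dia (r or not p)), u   [neg-or-rule on 1]
3. not Dia (r implies (q implies s)), u   [neg-or-rule on 1]
4. r or not p, u   [neg-implies-rule on 2]
5. not Box Dia (r or not p), u   [neg-implies-rule on 2]
6. not p, u   [or-rule on 4 (branches; this branch)]
7. not Dia (r or not p), v   [neg-Box-rule on 5: fresh world v, uRv]
8. not (r implies (q implies s)), v   [neg-Dia-rule on 3 via uRv]
9. r, v   [neg-implies-rule on 8]
10. not (q implies s), v   [neg-implies-rule on 8]
11. q, v   [neg-implies-rule on 10]
12. not s, v   [neg-implies-rule on 10]
Accessibility: uRv
Complete open branch: countermodel on a K-frame, so not valid in K.

T, S4, S5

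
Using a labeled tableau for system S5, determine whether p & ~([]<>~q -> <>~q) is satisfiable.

Unsatisfiable

1. p & ~([]<>~q -> <>~q), u
2. p, u
3. ~([]<>~q -> <>~q), u
4. []<>~q, u
5. ~<>~q, u
6. <>~q, u
7. q, u
8. ~q, v
9. <>~q, v
10. q, v
Accessibility: uRu, uRv, vRu, vRv
Branch closes: q and ~q both at v.
(One branch shown.) All branches close.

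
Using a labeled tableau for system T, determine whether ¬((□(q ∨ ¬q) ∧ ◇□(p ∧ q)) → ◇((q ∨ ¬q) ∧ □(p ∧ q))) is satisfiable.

1. ¬((□(q ∨ ¬q) ∧ ◇□(p ∧ q)) → ◇((q ∨ ¬q) ∧ □(p ∧ q))), u
2. □(q ∨ ¬q) ∧ ◇□(p ∧ q), u
3. ¬◇((q ∨ ¬q) ∧ □(p ∧ q)), u
4. □(q ∨ ¬q), u
5. ◇□(p ∧ q), u
6. ¬((q ∨ ¬q) ∧ □(p ∧ q)), u
7. q ∨ ¬q, u
8. ¬□(p ∧ q), u
9. ¬q, u
10. □(p ∧ q), v
11. ¬((q ∨ ¬q) ∧ □(p ∧ q)), v
12. q ∨ ¬q, v
13. p ∧ q, v
14. p, v
15. q, v
16. ¬□(p ∧ q), v
17. ¬(p ∧ q), w
18. ¬((q ∨ ¬q) ∧ □(p ∧ q)), w
19. q ∨ ¬q, w
20. ¬q, w
21. ¬□(p ∧ q), w
22. ¬(p ∧ q), x
23. p ∧ q, x
24. p, x
25. q, x
26. ¬q, x
Accessibility: uRu, uRv, uRw, vRv, vRx, wRw, xRx
Branch closes: q and ¬q both at x.
(One branch shown.) All branches close.

Unsatisfiable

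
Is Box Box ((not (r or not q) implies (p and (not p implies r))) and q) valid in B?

Invalid (countermodel exists)

Tableau for the negation not Box Box ((not (r or not q) implies (p and (not p implies r))) and q):
1. not Box Box ((not (r or not q) implies (p and (not p implies r))) and q), w0
2. not Box ((not (r or not q) implies (p and (not p implies r))) and q), w1
3. not ((not (r or not q) implies (p and (not p implies r))) and q), w2
4. not q, w2
Accessibility: w0Rw0, w0Rw1, w1Rw0, w1Rw1, w1Rw2, w2Rw1, w2Rw2
The negation has an open branch (countermodel exists).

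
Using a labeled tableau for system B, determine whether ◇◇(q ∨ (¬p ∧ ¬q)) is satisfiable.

Yes, satisfiable

1. ◇◇(q ∨ (¬p ∧ ¬q)), w0
2. ◇(q ∨ (¬p ∧ ¬q)), w1   [◇-rule on 1: fresh world w1, w0Rw1]
3. q ∨ (¬p ∧ ¬q), w2   [◇-rule on 2: fresh world w2, w1Rw2]
4. ¬p ∧ ¬q, w2   [∨-rule on 3 (branches; this branch)]
5. ¬p, w2   [∧-rule on 4]
6. ¬q, w2   [∧-rule on 4]
Accessibility: w0Rw0, w0Rw1, w1Rw0, w1Rw1, w1Rw2, w2Rw1, w2Rw2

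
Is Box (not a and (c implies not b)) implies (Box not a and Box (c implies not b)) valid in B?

Tableau for the negation not (Box (not a and (c implies not b)) implies (Box not a and Box (c implies not b))):
1. not (Box (not a and (c implies not b)) implies (Box not a and Box (c implies not b))), w0
2. Box (not a and (c implies not b)), w0
3. not (Box not a and Box (c implies not b)), w0
4. not a and (c implies not b), w0
5. not a, w0
6. c implies not b, w0
7. not Box (c implies not b), w0
8. not b, w0
9. not (c implies not b), w1
10. c, w1
11. b, w1
12. not a and (c implies not b), w1
13. not a, w1
14. c implies not b, w1
15. not b, w1
Accessibility: w0Rw0, w0Rw1, w1Rw0, w1Rw1
Branch closes: b and not b both at w1.
All branches of the negation close; one closing branch shown above.

Valid in B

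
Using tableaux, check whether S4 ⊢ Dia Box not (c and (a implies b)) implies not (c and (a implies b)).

No, not valid

Tableau for the negation not (Dia Box not (c and (a implies b)) implies not (c and (a implies b))):
1. not (Dia Box not (c and (a implies b)) implies not (c and (a implies b))), w0
2. Dia Box not (c and (a implies b)), w0
3. c and (a implies b), w0
4. c, w0
5. a implies b, w0
6. b, w0
7. Box not (c and (a implies b)), w1
8. not (c and (a implies b)), w1
9. not (a implies b), w1
10. a, w1
11. not b, w1
Accessibility: w0Rw0, w0Rw1, w1Rw1
The negation has an open branch (countermodel exists).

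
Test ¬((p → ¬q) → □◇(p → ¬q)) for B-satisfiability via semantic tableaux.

No, unsatisfiable

1. ¬((p → ¬q) → □◇(p → ¬q)), u
2. p → ¬q, u   [¬→-rule on 1]
3. ¬□◇(p → ¬q), u   [¬→-rule on 1]
4. ¬q, u   [→-rule on 2 (branches; this branch)]
5. ¬◇(p → ¬q), v   [¬□-rule on 3: fresh world v, uRv]
6. ¬(p → ¬q), u   [¬◇-rule on 5 via vRu]
7. p, u   [¬→-rule on 6]
8. q, u   [¬→-rule on 6]
Accessibility: uRu, uRv, vRu, vRv
Branch closes: q and ¬q both at u.
All branches of the tableau close; one closing branch shown above.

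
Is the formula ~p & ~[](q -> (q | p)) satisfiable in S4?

1. ~p & ~[](q -> (q | p)), u
2. ~p, u
3. ~[](q -> (q | p)), u
4. ~(q -> (q | p)), v
5. q, v
6. ~(q | p), v
7. ~q, v
8. ~p, v
Accessibility: uRu, uRv, vRv
Branch closes: q and ~q both at v.
Every branch closes; the branch above is one of them.

Unsatisfiable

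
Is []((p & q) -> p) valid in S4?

Yes, valid

Tableau for the negation ~[]((p & q) -> p):
1. ~[]((p & q) -> p), w0
2. ~((p & q) -> p), w1
3. p & q, w1
4. ~p, w1
5. p, w1
6. q, w1
Accessibility: w0Rw0, w0Rw1, w1Rw1
Branch closes: p and ~p both at w1.
Every branch of the negation's tableau closes; the branch above is one of them.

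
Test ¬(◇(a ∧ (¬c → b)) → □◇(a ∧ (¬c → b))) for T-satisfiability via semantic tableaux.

Satisfiable

1. ¬(◇(a ∧ (¬c → b)) → □◇(a ∧ (¬c → b))), 0
2. ◇(a ∧ (¬c → b)), 0
3. ¬□◇(a ∧ (¬c → b)), 0
4. a ∧ (¬c → b), 1
5. a, 1
6. ¬c → b, 1
7. b, 1
8. ¬◇(a ∧ (¬c → b)), 2
9. ¬(a ∧ (¬c → b)), 2
10. ¬(¬c → b), 2
11. ¬c, 2
12. ¬b, 2
Accessibility: 0R0, 0R1, 0R2, 1R1, 2R2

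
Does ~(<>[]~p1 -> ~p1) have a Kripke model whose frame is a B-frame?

Unsatisfiable

1. ~(<>[]~p1 -> ~p1), 0
2. <>[]~p1, 0
3. p1, 0
4. []~p1, 1
5. ~p1, 0
Accessibility: 0R0, 0R1, 1R0, 1R1
Branch closes: p1 and ~p1 both at 0.
All branches of the tableau close; one closing branch shown above.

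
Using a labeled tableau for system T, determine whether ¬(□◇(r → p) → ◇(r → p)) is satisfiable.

1. ¬(□◇(r → p) → ◇(r → p)), 0
2. □◇(r → p), 0
3. ¬◇(r → p), 0
4. ◇(r → p), 0
5. ¬(r → p), 0
6. r, 0
7. ¬p, 0
8. r → p, 1
9. ◇(r → p), 1
10. ¬(r → p), 1
11. r, 1
12. ¬p, 1
13. p, 1
Accessibility: 0R0, 0R1, 1R1
Branch closes: p and ¬p both at 1.
Every branch closes; the branch above is one of them.

Unsatisfiable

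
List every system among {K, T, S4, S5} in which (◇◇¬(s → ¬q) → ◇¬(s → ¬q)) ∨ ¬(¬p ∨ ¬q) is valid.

S4, S5

S4-tableau for the negation ¬((◇◇¬(s → ¬q) → ◇¬(s → ¬q)) ∨ ¬(¬p ∨ ¬q)):
1. ¬((◇◇¬(s → ¬q) → ◇¬(s → ¬q)) ∨ ¬(¬p ∨ ¬q)), 0
2. ¬(◇◇¬(s → ¬q) → ◇¬(s → ¬q)), 0
3. ¬p ∨ ¬q, 0
4. ◇◇¬(s → ¬q), 0
5. ¬◇¬(s → ¬q), 0
6. s → ¬q, 0
7. ¬q, 0
8. ◇¬(s → ¬q), 1
9. s → ¬q, 1
10. ¬q, 1
11. ¬(s → ¬q), 2
12. s, 2
13. q, 2
14. s → ¬q, 2
15. ¬q, 2
Accessibility: 0R0, 0R1, 0R2, 1R1, 1R2, 2R2
Branch closes: q and ¬q both at 2.
Every branch closes (one shown): valid in S4, hence also in S5 (every theorem of S4 is a theorem of S5).
T-tableau for the negation ¬((◇◇¬(s → ¬q) → ◇¬(s → ¬q)) ∨ ¬(¬p ∨ ¬q)):
1. ¬((◇◇¬(s → ¬q) → ◇¬(s → ¬q)) ∨ ¬(¬p ∨ ¬q)), 0
2. ¬(◇◇¬(s → ¬q) → ◇¬(s → ¬q)), 0
3. ¬p ∨ ¬q, 0
4. ◇◇¬(s → ¬q), 0
5. ¬◇¬(s → ¬q), 0
6. s → ¬q, 0
7. ¬q, 0
8. ◇¬(s → ¬q), 1
9. s → ¬q, 1
10. ¬q, 1
11. ¬(s → ¬q), 2
12. s, 2
13. q, 2
Accessibility: 0R0, 0R1, 1R1, 1R2, 2R2
Complete open branch: countermodel on a T-frame, so not valid in T, nor in K (the same frame is also a K-frame).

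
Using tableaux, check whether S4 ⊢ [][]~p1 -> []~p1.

Tableau for the negation ~([][]~p1 -> []~p1):
1. ~([][]~p1 -> []~p1), u
2. [][]~p1, u
3. ~[]~p1, u
4. []~p1, u
5. ~p1, u
6. p1, v
7. []~p1, v
8. ~p1, v
Accessibility: uRu, uRv, vRv
Branch closes: p1 and ~p1 both at v.
Every branch of the negation's tableau closes; the branch above is one of them.

Yes, valid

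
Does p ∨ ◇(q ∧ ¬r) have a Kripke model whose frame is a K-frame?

1. p ∨ ◇(q ∧ ¬r), 0
2. ◇(q ∧ ¬r), 0
3. q ∧ ¬r, 1
4. q, 1
5. ¬r, 1
Accessibility: 0R1

Satisfiable (open branch found)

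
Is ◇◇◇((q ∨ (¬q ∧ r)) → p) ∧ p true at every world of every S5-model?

Tableau for the negation ¬(◇◇◇((q ∨ (¬q ∧ r)) → p) ∧ p):
1. ¬(◇◇◇((q ∨ (¬q ∧ r)) → p) ∧ p), u
2. ¬p, u   [¬∧-rule on 1 (branches; this branch)]
Accessibility: uRu
The negation has an open branch (countermodel exists).

Not valid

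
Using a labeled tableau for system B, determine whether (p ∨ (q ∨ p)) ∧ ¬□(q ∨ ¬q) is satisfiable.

1. (p ∨ (q ∨ p)) ∧ ¬□(q ∨ ¬q), w0
2. p ∨ (q ∨ p), w0
3. ¬□(q ∨ ¬q), w0
4. q ∨ p, w0
5. p, w0
6. ¬(q ∨ ¬q), w1
7. ¬q, w1
8. q, w1
Accessibility: w0Rw0, w0Rw1, w1Rw0, w1Rw1
Branch closes: q and ¬q both at w1.
All branches of the tableau close; one closing branch shown above.

No, unsatisfiable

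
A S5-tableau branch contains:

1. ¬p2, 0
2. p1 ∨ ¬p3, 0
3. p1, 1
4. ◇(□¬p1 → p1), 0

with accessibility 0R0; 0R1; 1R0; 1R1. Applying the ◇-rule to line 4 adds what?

a fresh world 2 with 0R2, and □¬p1 → p1 at 2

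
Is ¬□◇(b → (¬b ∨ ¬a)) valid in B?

Invalid (countermodel exists)

Tableau for the negation □◇(b → (¬b ∨ ¬a)):
1. □◇(b → (¬b ∨ ¬a)), 0
2. ◇(b → (¬b ∨ ¬a)), 0   [□-rule on 1 via 0R0]
3. b → (¬b ∨ ¬a), 1   [◇-rule on 2: fresh world 1, 0R1]
4. ◇(b → (¬b ∨ ¬a)), 1   [□-rule on 1 via 0R1]
5. ¬b ∨ ¬a, 1   [→-rule on 3 (branches; this branch)]
6. ¬a, 1   [∨-rule on 5 (branches; this branch)]
7. b → (¬b ∨ ¬a), 2   [◇-rule on 4: fresh world 2, 1R2]
8. ¬b ∨ ¬a, 2   [→-rule on 7 (branches; this branch)]
9. ¬a, 2   [∨-rule on 8 (branches; this branch)]
Accessibility: 0R0, 0R1, 1R0, 1R1, 1R2, 2R1, 2R2
The negation has an open branch (countermodel exists).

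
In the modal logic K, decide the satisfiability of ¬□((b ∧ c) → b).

Unsatisfiable

1. ¬□((b ∧ c) → b), u
2. ¬((b ∧ c) → b), v
3. b ∧ c, v
4. ¬b, v
5. b, v
6. c, v
Accessibility: uRv
Branch closes: b and ¬b both at v.
(One branch shown.) All branches close.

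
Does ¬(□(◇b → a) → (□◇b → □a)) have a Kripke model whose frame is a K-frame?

No, unsatisfiable

1. ¬(□(◇b → a) → (□◇b → □a)), w0
2. □(◇b → a), w0
3. ¬(□◇b → □a), w0
4. □◇b, w0
5. ¬□a, w0
6. ¬a, w1
7. ◇b → a, w1
8. ◇b, w1
9. ¬◇b, w1
10. b, w2
11. ¬b, w2
Accessibility: w0Rw1, w1Rw2
Branch closes: b and ¬b both at w2.
Every branch closes; the branch above is one of them.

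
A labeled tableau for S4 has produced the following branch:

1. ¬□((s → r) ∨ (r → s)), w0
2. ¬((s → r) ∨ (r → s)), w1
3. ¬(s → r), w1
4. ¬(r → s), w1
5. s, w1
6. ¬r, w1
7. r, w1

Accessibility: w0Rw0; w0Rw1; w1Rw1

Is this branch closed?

Closed

Both r and ¬r appear at w1.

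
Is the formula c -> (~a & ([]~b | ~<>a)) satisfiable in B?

1. c -> (~a & ([]~b | ~<>a)), w0
2. ~a & ([]~b | ~<>a), w0
3. ~a, w0
4. []~b | ~<>a, w0
5. ~<>a, w0
Accessibility: w0Rw0

Yes, satisfiable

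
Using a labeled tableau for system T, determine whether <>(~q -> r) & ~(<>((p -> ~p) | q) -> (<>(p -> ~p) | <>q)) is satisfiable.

1. <>(~q -> r) & ~(<>((p -> ~p) | q) -> (<>(p -> ~p) | <>q)), 0
2. <>(~q -> r), 0
3. ~(<>((p -> ~p) | q) -> (<>(p -> ~p) | <>q)), 0
4. <>((p -> ~p) | q), 0
5. ~(<>(p -> ~p) | <>q), 0
6. ~<>(p -> ~p), 0
7. ~<>q, 0
8. ~(p -> ~p), 0
9. p, 0
10. ~q, 0
11. ~q -> r, 1
12. ~(p -> ~p), 1
13. p, 1
14. ~q, 1
15. r, 1
16. (p -> ~p) | q, 2
17. ~(p -> ~p), 2
18. p, 2
19. ~q, 2
20. p -> ~p, 2
21. ~p, 2
Accessibility: 0R0, 0R1, 0R2, 1R1, 2R2
Branch closes: p and ~p both at 2.
Every branch closes; the branch above is one of them.

Unsatisfiable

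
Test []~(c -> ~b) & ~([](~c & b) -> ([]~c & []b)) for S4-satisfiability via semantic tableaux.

Unsatisfiable

1. []~(c -> ~b) & ~([](~c & b) -> ([]~c & []b)), 0
2. []~(c -> ~b), 0   [&-rule on 1]
3. ~([](~c & b) -> ([]~c & []b)), 0   [&-rule on 1]
4. [](~c & b), 0   [~->-rule on 3]
5. ~([]~c & []b), 0   [~->-rule on 3]
6. ~(c -> ~b), 0   [[]-rule on 2 via 0R0]
7. c, 0   [~->-rule on 6]
8. b, 0   [~->-rule on 6]
9. ~c & b, 0   [[]-rule on 4 via 0R0]
10. ~c, 0   [&-rule on 9]
Accessibility: 0R0
Branch closes: c and ~c both at 0.
(One branch shown.) All branches close.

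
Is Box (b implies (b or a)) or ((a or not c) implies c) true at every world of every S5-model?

Tableau for the negation not (Box (b implies (b or a)) or ((a or not c) implies c)):
1. not (Box (b implies (b or a)) or ((a or not c) implies c)), w0
2. not Box (b implies (b or a)), w0
3. not ((a or not c) implies c), w0
4. a or not c, w0
5. not c, w0
6. not (b implies (b or a)), w1
7. b, w1
8. not (b or a), w1
9. not b, w1
10. not a, w1
Accessibility: w0Rw0, w0Rw1, w1Rw0, w1Rw1
Branch closes: b and not b both at w1.
All branches of the negation close; one closing branch shown above.

Yes, valid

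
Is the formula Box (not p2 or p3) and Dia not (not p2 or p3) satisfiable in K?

1. Box (not p2 or p3) and Dia not (not p2 or p3), w0
2. Box (not p2 or p3), w0   [and-rule on 1]
3. Dia not (not p2 or p3), w0   [and-rule on 1]
4. not (not p2 or p3), w1   [Dia-rule on 3: fresh world w1, w0Rw1]
5. p2, w1   [neg-or-rule on 4]
6. not p3, w1   [neg-or-rule on 4]
7. not p2 or p3, w1   [Box-rule on 2 via w0Rw1]
8. p3, w1   [or-rule on 7 (branches; this branch)]
Accessibility: w0Rw1
Branch closes: p3 and not p3 both at w1.
(One branch shown.) All branches close.

Unsatisfiable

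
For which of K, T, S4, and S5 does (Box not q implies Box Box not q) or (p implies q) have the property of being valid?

S4, S5

S4-tableau for the negation not ((Box not q implies Box Box not q) or (p implies q)):
1. not ((Box not q implies Box Box not q) or (p implies q)), w0
2. not (Box not q implies Box Box not q), w0
3. not (p implies q), w0
4. Box not q, w0
5. not Box Box not q, w0
6. p, w0
7. not q, w0
8. not Box not q, w1
9. not q, w1
10. q, w2
11. not q, w2
Accessibility: w0Rw0, w0Rw1, w0Rw2, w1Rw1, w1Rw2, w2Rw2
Branch closes: q and not q both at w2.
Every branch closes (one shown): valid in S4, hence also in S5 (every theorem of S4 is a theorem of S5).
T-tableau for the negation not ((Box not q implies Box Box not q) or (p implies q)):
1. not ((Box not q implies Box Box not q) or (p implies q)), w0
2. not (Box not q implies Box Box not q), w0
3. not (p implies q), w0
4. Box not q, w0
5. not Box Box not q, w0
6. p, w0
7. not q, w0
8. not Box not q, w1
9. not q, w1
10. q, w2
Accessibility: w0Rw0, w0Rw1, w1Rw1, w1Rw2, w2Rw2
Complete open branch: countermodel on a T-frame, so not valid in T, nor in K (the same frame is also a K-frame).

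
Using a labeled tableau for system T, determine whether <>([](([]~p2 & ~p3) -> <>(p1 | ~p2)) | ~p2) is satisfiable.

Satisfiable (open branch found)

1. <>([](([]~p2 & ~p3) -> <>(p1 | ~p2)) | ~p2), 0
2. [](([]~p2 & ~p3) -> <>(p1 | ~p2)) | ~p2, 1
3. ~p2, 1
Accessibility: 0R0, 0R1, 1R1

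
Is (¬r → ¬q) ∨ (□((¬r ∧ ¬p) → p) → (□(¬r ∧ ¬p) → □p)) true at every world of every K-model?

Tableau for the negation ¬((¬r → ¬q) ∨ (□((¬r ∧ ¬p) → p) → (□(¬r ∧ ¬p) → □p))):
1. ¬((¬r → ¬q) ∨ (□((¬r ∧ ¬p) → p) → (□(¬r ∧ ¬p) → □p))), 0
2. ¬(¬r → ¬q), 0
3. ¬(□((¬r ∧ ¬p) → p) → (□(¬r ∧ ¬p) → □p)), 0
4. ¬r, 0
5. q, 0
6. □((¬r ∧ ¬p) → p), 0
7. ¬(□(¬r ∧ ¬p) → □p), 0
8. □(¬r ∧ ¬p), 0
9. ¬□p, 0
10. ¬p, 1
11. (¬r ∧ ¬p) → p, 1
12. ¬r ∧ ¬p, 1
13. ¬r, 1
14. ¬(¬r ∧ ¬p), 1
15. p, 1
Accessibility: 0R1
Branch closes: p and ¬p both at 1.
All branches of the negation close; one closing branch shown above.

Yes, valid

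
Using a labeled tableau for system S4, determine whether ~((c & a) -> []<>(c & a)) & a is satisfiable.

Yes, satisfiable

1. ~((c & a) -> []<>(c & a)) & a, 0
2. ~((c & a) -> []<>(c & a)), 0   [&-rule on 1]
3. a, 0   [&-rule on 1]
4. c & a, 0   [~->-rule on 2]
5. ~[]<>(c & a), 0   [~->-rule on 2]
6. c, 0   [&-rule on 4]
7. ~<>(c & a), 1   [~[]-rule on 5: fresh world 1, 0R1]
8. ~(c & a), 1   [~<>-rule on 7 via 1R1]
9. ~a, 1   [~&-rule on 8 (branches; this branch)]
Accessibility: 0R0, 0R1, 1R1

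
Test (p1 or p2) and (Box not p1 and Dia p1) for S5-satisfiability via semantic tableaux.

Unsatisfiable

1. (p1 or p2) and (Box not p1 and Dia p1), 0
2. p1 or p2, 0   [and-rule on 1]
3. Box not p1 and Dia p1, 0   [and-rule on 1]
4. Box not p1, 0   [and-rule on 3]
5. Dia p1, 0   [and-rule on 3]
6. not p1, 0   [Box-rule on 4 via 0R0]
7. p2, 0   [or-rule on 2 (branches; this branch)]
8. p1, 1   [Dia-rule on 5: fresh world 1, 0R1]
9. not p1, 1   [Box-rule on 4 via 0R1]
Accessibility: 0R0, 0R1, 1R0, 1R1
Branch closes: p1 and not p1 both at 1.
All branches of the tableau close; one closing branch shown above.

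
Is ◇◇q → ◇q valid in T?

Tableau for the negation ¬(◇◇q → ◇q):
1. ¬(◇◇q → ◇q), u
2. ◇◇q, u
3. ¬◇q, u
4. ¬q, u
5. ◇q, v
6. ¬q, v
7. q, w
Accessibility: uRu, uRv, vRv, vRw, wRw
The negation has an open branch (countermodel exists).

Invalid (countermodel exists)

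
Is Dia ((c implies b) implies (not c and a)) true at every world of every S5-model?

Not valid

Tableau for the negation not Dia ((c implies b) implies (not c and a)):
1. not Dia ((c implies b) implies (not c and a)), w0
2. not ((c implies b) implies (not c and a)), w0
3. c implies b, w0
4. not (not c and a), w0
5. b, w0
6. not a, w0
Accessibility: w0Rw0
The negation has an open branch (countermodel exists).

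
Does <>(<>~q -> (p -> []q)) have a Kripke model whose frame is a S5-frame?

1. <>(<>~q -> (p -> []q)), 0
2. <>~q -> (p -> []q), 1   [<>-rule on 1: fresh world 1, 0R1]
3. p -> []q, 1   [->-rule on 2 (branches; this branch)]
4. []q, 1   [->-rule on 3 (branches; this branch)]
5. q, 0   [[]-rule on 4 via 1R0]
6. q, 1   [[]-rule on 4 via 1R1]
Accessibility: 0R0, 0R1, 1R0, 1R1

Yes, satisfiable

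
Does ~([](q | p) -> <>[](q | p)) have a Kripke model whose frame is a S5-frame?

1. ~([](q | p) -> <>[](q | p)), w0
2. [](q | p), w0
3. ~<>[](q | p), w0
4. q | p, w0
5. ~[](q | p), w0
6. p, w0
7. ~(q | p), w1
8. ~q, w1
9. ~p, w1
10. q | p, w1
11. ~[](q | p), w1
12. p, w1
Accessibility: w0Rw0, w0Rw1, w1Rw0, w1Rw1
Branch closes: p and ~p both at w1.
All branches of the tableau close; one closing branch shown above.

Unsatisfiable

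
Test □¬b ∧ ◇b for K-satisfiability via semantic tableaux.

1. □¬b ∧ ◇b, w0
2. □¬b, w0
3. ◇b, w0
4. b, w1
5. ¬b, w1
Accessibility: w0Rw1
Branch closes: b and ¬b both at w1.
Every branch closes; the branch above is one of them.

Unsatisfiable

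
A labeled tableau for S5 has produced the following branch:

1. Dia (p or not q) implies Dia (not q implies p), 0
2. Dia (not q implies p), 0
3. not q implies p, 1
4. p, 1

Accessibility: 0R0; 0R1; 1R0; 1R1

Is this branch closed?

No, open

There is no literal clash: for every atom and world, at most one sign appears.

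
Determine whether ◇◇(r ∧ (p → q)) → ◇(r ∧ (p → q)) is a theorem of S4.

Tableau for the negation ¬(◇◇(r ∧ (p → q)) → ◇(r ∧ (p → q))):
1. ¬(◇◇(r ∧ (p → q)) → ◇(r ∧ (p → q))), 0
2. ◇◇(r ∧ (p → q)), 0   [¬→-rule on 1]
3. ¬◇(r ∧ (p → q)), 0   [¬→-rule on 1]
4. ¬(r ∧ (p → q)), 0   [¬◇-rule on 3 via 0R0]
5. ¬(p → q), 0   [¬∧-rule on 4 (branches; this branch)]
6. p, 0   [¬→-rule on 5]
7. ¬q, 0   [¬→-rule on 5]
8. ◇(r ∧ (p → q)), 1   [◇-rule on 2: fresh world 1, 0R1]
9. ¬(r ∧ (p → q)), 1   [¬◇-rule on 3 via 0R1]
10. ¬(p → q), 1   [¬∧-rule on 9 (branches; this branch)]
11. p, 1   [¬→-rule on 10]
12. ¬q, 1   [¬→-rule on 10]
13. r ∧ (p → q), 2   [◇-rule on 8: fresh world 2, 1R2]
14. r, 2   [∧-rule on 13]
15. p → q, 2   [∧-rule on 13]
16. ¬(r ∧ (p → q)), 2   [¬◇-rule on 3 via 0R2]
17. q, 2   [→-rule on 15 (branches; this branch)]
18. ¬(p → q), 2   [¬∧-rule on 16 (branches; this branch)]
19. p, 2   [¬→-rule on 18]
20. ¬q, 2   [¬→-rule on 18]
Accessibility: 0R0, 0R1, 0R2, 1R1, 1R2, 2R2
Branch closes: q and ¬q both at 2.
Every branch of the negation's tableau closes; the branch above is one of them.

Valid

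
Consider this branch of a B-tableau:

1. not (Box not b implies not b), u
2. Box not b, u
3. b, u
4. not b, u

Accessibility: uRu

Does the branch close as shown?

Both b and not b appear at u.

Closed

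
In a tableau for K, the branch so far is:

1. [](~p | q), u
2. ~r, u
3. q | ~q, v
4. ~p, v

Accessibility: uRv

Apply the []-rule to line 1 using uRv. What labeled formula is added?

~p | q, v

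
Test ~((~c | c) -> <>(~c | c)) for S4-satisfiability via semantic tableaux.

1. ~((~c | c) -> <>(~c | c)), w0
2. ~c | c, w0
3. ~<>(~c | c), w0
4. ~(~c | c), w0
5. c, w0
6. ~c, w0
Accessibility: w0Rw0
Branch closes: c and ~c both at w0.
(One branch shown.) All branches close.

Unsatisfiable (every branch closes)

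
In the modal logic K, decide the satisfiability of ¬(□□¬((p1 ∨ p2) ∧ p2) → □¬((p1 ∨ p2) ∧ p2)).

Satisfiable

1. ¬(□□¬((p1 ∨ p2) ∧ p2) → □¬((p1 ∨ p2) ∧ p2)), w0
2. □□¬((p1 ∨ p2) ∧ p2), w0
3. ¬□¬((p1 ∨ p2) ∧ p2), w0
4. (p1 ∨ p2) ∧ p2, w1
5. p1 ∨ p2, w1
6. p2, w1
7. □¬((p1 ∨ p2) ∧ p2), w1
Accessibility: w0Rw1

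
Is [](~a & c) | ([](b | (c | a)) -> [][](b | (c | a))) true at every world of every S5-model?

Valid in S5

Tableau for the negation ~([](~a & c) | ([](b | (c | a)) -> [][](b | (c | a)))):
1. ~([](~a & c) | ([](b | (c | a)) -> [][](b | (c | a)))), u
2. ~[](~a & c), u
3. ~([](b | (c | a)) -> [][](b | (c | a))), u
4. [](b | (c | a)), u
5. ~[][](b | (c | a)), u
6. b | (c | a), u
7. c | a, u
8. a, u
9. ~(~a & c), v
10. b | (c | a), v
11. ~c, v
12. c | a, v
13. a, v
14. ~[](b | (c | a)), w
15. b | (c | a), w
16. c | a, w
17. a, w
18. ~(b | (c | a)), x
19. ~b, x
20. ~(c | a), x
21. ~c, x
22. ~a, x
23. b | (c | a), x
24. c | a, x
25. a, x
Accessibility: uRu, uRv, uRw, uRx, vRu, vRv, vRw, vRx, wRu, wRv, wRw, wRx, xRu, xRv, xRw, xRx
Branch closes: a and ~a both at x.
Every branch of the negation's tableau closes; the branch above is one of them.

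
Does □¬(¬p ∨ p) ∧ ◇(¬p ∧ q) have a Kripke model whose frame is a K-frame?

1. □¬(¬p ∨ p) ∧ ◇(¬p ∧ q), 0
2. □¬(¬p ∨ p), 0
3. ◇(¬p ∧ q), 0
4. ¬p ∧ q, 1
5. ¬p, 1
6. q, 1
7. ¬(¬p ∨ p), 1
8. p, 1
Accessibility: 0R1
Branch closes: p and ¬p both at 1.
All branches of the tableau close; one closing branch shown above.

Unsatisfiable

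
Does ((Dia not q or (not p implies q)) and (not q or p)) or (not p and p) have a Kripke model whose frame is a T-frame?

1. ((Dia not q or (not p implies q)) and (not q or p)) or (not p and p), 0
2. (Dia not q or (not p implies q)) and (not q or p), 0
3. Dia not q or (not p implies q), 0
4. not q or p, 0
5. not p implies q, 0
6. p, 0
7. q, 0
Accessibility: 0R0

Satisfiable (open branch found)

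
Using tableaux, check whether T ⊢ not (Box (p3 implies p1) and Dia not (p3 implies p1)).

Yes, valid

Tableau for the negation Box (p3 implies p1) and Dia not (p3 implies p1):
1. Box (p3 implies p1) and Dia not (p3 implies p1), u
2. Box (p3 implies p1), u
3. Dia not (p3 implies p1), u
4. p3 implies p1, u
5. p1, u
6. not (p3 implies p1), v
7. p3, v
8. not p1, v
9. p3 implies p1, v
10. p1, v
Accessibility: uRu, uRv, vRv
Branch closes: p1 and not p1 both at v.
Every branch of the negation's tableau closes; the branch above is one of them.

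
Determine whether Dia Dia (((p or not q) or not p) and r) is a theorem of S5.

Tableau for the negation not Dia Dia (((p or not q) or not p) and r):
1. not Dia Dia (((p or not q) or not p) and r), w0
2. not Dia (((p or not q) or not p) and r), w0
3. not (((p or not q) or not p) and r), w0
4. not r, w0
Accessibility: w0Rw0
The negation has an open branch (countermodel exists).

No, not valid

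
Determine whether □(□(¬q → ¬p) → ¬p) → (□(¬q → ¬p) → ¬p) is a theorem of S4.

Valid

Tableau for the negation ¬(□(□(¬q → ¬p) → ¬p) → (□(¬q → ¬p) → ¬p)):
1. ¬(□(□(¬q → ¬p) → ¬p) → (□(¬q → ¬p) → ¬p)), u
2. □(□(¬q → ¬p) → ¬p), u
3. ¬(□(¬q → ¬p) → ¬p), u
4. □(¬q → ¬p), u
5. p, u
6. □(¬q → ¬p) → ¬p, u
7. ¬q → ¬p, u
8. ¬□(¬q → ¬p), u
9. q, u
10. ¬(¬q → ¬p), v
11. ¬q, v
12. p, v
13. □(¬q → ¬p) → ¬p, v
14. ¬q → ¬p, v
15. ¬□(¬q → ¬p), v
16. ¬p, v
Accessibility: uRu, uRv, vRv
Branch closes: p and ¬p both at v.
All branches of the negation close; one closing branch shown above.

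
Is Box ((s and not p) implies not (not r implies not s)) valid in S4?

Invalid (countermodel exists)

Tableau for the negation not Box ((s and not p) implies not (not r implies not s)):
1. not Box ((s and not p) implies not (not r implies not s)), w0
2. not ((s and not p) implies not (not r implies not s)), w1
3. s and not p, w1
4. not r implies not s, w1
5. s, w1
6. not p, w1
7. r, w1
Accessibility: w0Rw0, w0Rw1, w1Rw1
The negation has an open branch (countermodel exists).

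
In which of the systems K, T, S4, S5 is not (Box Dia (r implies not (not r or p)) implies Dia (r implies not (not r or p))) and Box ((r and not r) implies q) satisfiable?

K

K-tableau for the formula:
1. not (Box Dia (r implies not (not r or p)) implies Dia (r implies not (not r or p))) and Box ((r and not r) implies q), 0
2. not (Box Dia (r implies not (not r or p)) implies Dia (r implies not (not r or p))), 0
3. Box ((r and not r) implies q), 0
4. Box Dia (r implies not (not r or p)), 0
5. not Dia (r implies not (not r or p)), 0
Complete open branch: satisfiable in K.
T-tableau for the formula:
1. not (Box Dia (r implies not (not r or p)) implies Dia (r implies not (not r or p))) and Box ((r and not r) implies q), 0
2. not (Box Dia (r implies not (not r or p)) implies Dia (r implies not (not r or p))), 0
3. Box ((r and not r) implies q), 0
4. Box Dia (r implies not (not r or p)), 0
5. not Dia (r implies not (not r or p)), 0
6. (r and not r) implies q, 0
7. Dia (r implies not (not r or p)), 0
8. not (r implies not (not r or p)), 0
9. r, 0
10. not r or p, 0
11. not (r and not r), 0
12. p, 0
13. r implies not (not r or p), 1
14. (r and not r) implies q, 1
15. Dia (r implies not (not r or p)), 1
16. not (r implies not (not r or p)), 1
17. r, 1
18. not r or p, 1
19. not (not r or p), 1
20. not p, 1
21. q, 1
22. p, 1
Accessibility: 0R0, 0R1, 1R1
Branch closes: p and not p both at 1.
Every branch closes (one shown): unsatisfiable in T, hence also in S4, S5 (every S4/S5-frame is a T-frame).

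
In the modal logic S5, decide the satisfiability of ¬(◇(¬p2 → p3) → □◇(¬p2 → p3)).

1. ¬(◇(¬p2 → p3) → □◇(¬p2 → p3)), u
2. ◇(¬p2 → p3), u
3. ¬□◇(¬p2 → p3), u
4. ¬p2 → p3, v
5. p3, v
6. ¬◇(¬p2 → p3), w
7. ¬(¬p2 → p3), u
8. ¬p2, u
9. ¬p3, u
10. ¬(¬p2 → p3), v
11. ¬p2, v
12. ¬p3, v
Accessibility: uRu, uRv, uRw, vRu, vRv, vRw, wRu, wRv, wRw
Branch closes: p3 and ¬p3 both at v.
(One branch shown.) All branches close.

Unsatisfiable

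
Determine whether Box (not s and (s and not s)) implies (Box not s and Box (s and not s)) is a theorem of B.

Tableau for the negation not (Box (not s and (s and not s)) implies (Box not s and Box (s and not s))):
1. not (Box (not s and (s and not s)) implies (Box not s and Box (s and not s))), w0
2. Box (not s and (s and not s)), w0
3. not (Box not s and Box (s and not s)), w0
4. not s and (s and not s), w0
5. not s, w0
6. s and not s, w0
7. s, w0
Accessibility: w0Rw0
Branch closes: s and not s both at w0.
Every branch of the negation's tableau closes; the branch above is one of them.

Valid in B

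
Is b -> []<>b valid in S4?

Tableau for the negation ~(b -> []<>b):
1. ~(b -> []<>b), 0
2. b, 0
3. ~[]<>b, 0
4. ~<>b, 1
5. ~b, 1
Accessibility: 0R0, 0R1, 1R1
The negation has an open branch (countermodel exists).

No, not valid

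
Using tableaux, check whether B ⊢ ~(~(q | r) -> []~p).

Tableau for the negation ~(q | r) -> []~p:
1. ~(q | r) -> []~p, w0
2. []~p, w0
3. ~p, w0
Accessibility: w0Rw0
The negation has an open branch (countermodel exists).

Not valid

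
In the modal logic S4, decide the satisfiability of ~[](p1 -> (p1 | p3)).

1. ~[](p1 -> (p1 | p3)), u
2. ~(p1 -> (p1 | p3)), v   [~[]-rule on 1: fresh world v, uRv]
3. p1, v   [~->-rule on 2]
4. ~(p1 | p3), v   [~->-rule on 2]
5. ~p1, v   [~|-rule on 4]
6. ~p3, v   [~|-rule on 4]
Accessibility: uRu, uRv, vRv
Branch closes: p1 and ~p1 both at v.
(One branch shown.) All branches close.

Unsatisfiable (every branch closes)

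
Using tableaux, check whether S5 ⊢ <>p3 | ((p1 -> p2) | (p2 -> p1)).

Tableau for the negation ~(<>p3 | ((p1 -> p2) | (p2 -> p1))):
1. ~(<>p3 | ((p1 -> p2) | (p2 -> p1))), 0
2. ~<>p3, 0
3. ~((p1 -> p2) | (p2 -> p1)), 0
4. ~(p1 -> p2), 0
5. ~(p2 -> p1), 0
6. p1, 0
7. ~p2, 0
8. p2, 0
9. ~p1, 0
Accessibility: 0R0
Branch closes: p2 and ~p2 both at 0.
All branches of the negation close; one closing branch shown above.

Valid in S5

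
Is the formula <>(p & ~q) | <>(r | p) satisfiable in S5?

1. <>(p & ~q) | <>(r | p), 0
2. <>(r | p), 0   [|-rule on 1 (branches; this branch)]
3. r | p, 1   [<>-rule on 2: fresh world 1, 0R1]
4. p, 1   [|-rule on 3 (branches; this branch)]
Accessibility: 0R0, 0R1, 1R0, 1R1

Satisfiable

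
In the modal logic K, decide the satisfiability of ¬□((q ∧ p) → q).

Unsatisfiable (every branch closes)

1. ¬□((q ∧ p) → q), w0
2. ¬((q ∧ p) → q), w1
3. q ∧ p, w1
4. ¬q, w1
5. q, w1
6. p, w1
Accessibility: w0Rw1
Branch closes: q and ¬q both at w1.
Every branch closes; the branch above is one of them.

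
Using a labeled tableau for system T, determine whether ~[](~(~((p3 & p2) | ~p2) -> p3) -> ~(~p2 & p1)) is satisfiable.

No, unsatisfiable

1. ~[](~(~((p3 & p2) | ~p2) -> p3) -> ~(~p2 & p1)), 0
2. ~(~(~((p3 & p2) | ~p2) -> p3) -> ~(~p2 & p1)), 1
3. ~(~((p3 & p2) | ~p2) -> p3), 1
4. ~p2 & p1, 1
5. ~((p3 & p2) | ~p2), 1
6. ~p3, 1
7. ~p2, 1
8. p1, 1
9. ~(p3 & p2), 1
10. p2, 1
Accessibility: 0R0, 0R1, 1R1
Branch closes: p2 and ~p2 both at 1.
Every branch closes; the branch above is one of them.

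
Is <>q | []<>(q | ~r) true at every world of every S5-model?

Tableau for the negation ~(<>q | []<>(q | ~r)):
1. ~(<>q | []<>(q | ~r)), w0
2. ~<>q, w0
3. ~[]<>(q | ~r), w0
4. ~q, w0
5. ~<>(q | ~r), w1
6. ~q, w1
7. ~(q | ~r), w0
8. r, w0
9. ~(q | ~r), w1
10. r, w1
Accessibility: w0Rw0, w0Rw1, w1Rw0, w1Rw1
The negation has an open branch (countermodel exists).

No, not valid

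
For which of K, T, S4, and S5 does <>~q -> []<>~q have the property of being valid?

S5

S4-tableau for the negation ~(<>~q -> []<>~q):
1. ~(<>~q -> []<>~q), w0
2. <>~q, w0   [~->-rule on 1]
3. ~[]<>~q, w0   [~->-rule on 1]
4. ~q, w1   [<>-rule on 2: fresh world w1, w0Rw1]
5. ~<>~q, w2   [~[]-rule on 3: fresh world w2, w0Rw2]
6. q, w2   [~<>-rule on 5 via w2Rw2]
Accessibility: w0Rw0, w0Rw1, w0Rw2, w1Rw1, w2Rw2
Complete open branch: countermodel on an S4-frame, so not valid in S4, nor in K, T (the same frame is also a K-frame and a T-frame).
S5-tableau for the negation ~(<>~q -> []<>~q):
1. ~(<>~q -> []<>~q), w0
2. <>~q, w0   [~->-rule on 1]
3. ~[]<>~q, w0   [~->-rule on 1]
4. ~q, w1   [<>-rule on 2: fresh world w1, w0Rw1]
5. ~<>~q, w2   [~[]-rule on 3: fresh world w2, w0Rw2]
6. q, w0   [~<>-rule on 5 via w2Rw0]
7. q, w1   [~<>-rule on 5 via w2Rw1]
Accessibility: w0Rw0, w0Rw1, w0Rw2, w1Rw0, w1Rw1, w1Rw2, w2Rw0, w2Rw1, w2Rw2
Branch closes: q and ~q both at w1.
Every branch closes (one shown): valid in S5.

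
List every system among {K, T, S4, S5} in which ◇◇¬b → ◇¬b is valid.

S4, S5

S4-tableau for the negation ¬(◇◇¬b → ◇¬b):
1. ¬(◇◇¬b → ◇¬b), 0
2. ◇◇¬b, 0
3. ¬◇¬b, 0
4. b, 0
5. ◇¬b, 1
6. b, 1
7. ¬b, 2
8. b, 2
Accessibility: 0R0, 0R1, 0R2, 1R1, 1R2, 2R2
Branch closes: b and ¬b both at 2.
Every branch closes (one shown): valid in S4, hence also in S5 (every theorem of S4 is a theorem of S5).
T-tableau for the negation ¬(◇◇¬b → ◇¬b):
1. ¬(◇◇¬b → ◇¬b), 0
2. ◇◇¬b, 0
3. ¬◇¬b, 0
4. b, 0
5. ◇¬b, 1
6. b, 1
7. ¬b, 2
Accessibility: 0R0, 0R1, 1R1, 1R2, 2R2
Complete open branch: countermodel on a T-frame, so not valid in T, nor in K (the same frame is also a K-frame).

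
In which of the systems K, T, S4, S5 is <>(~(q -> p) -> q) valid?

T, S4, S5

T-tableau for the negation ~<>(~(q -> p) -> q):
1. ~<>(~(q -> p) -> q), w0
2. ~(~(q -> p) -> q), w0   [~<>-rule on 1 via w0Rw0]
3. ~(q -> p), w0   [~->-rule on 2]
4. ~q, w0   [~->-rule on 2]
5. q, w0   [~->-rule on 3]
6. ~p, w0   [~->-rule on 3]
Accessibility: w0Rw0
Branch closes: q and ~q both at w0.
Every branch closes (one shown): valid in T, hence also in S4, S5 (every theorem of T is a theorem of S4 and S5).
K-tableau for the negation ~<>(~(q -> p) -> q):
1. ~<>(~(q -> p) -> q), w0
Complete open branch: countermodel on a K-frame, so not valid in K.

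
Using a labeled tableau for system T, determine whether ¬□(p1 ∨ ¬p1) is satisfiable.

1. ¬□(p1 ∨ ¬p1), 0
2. ¬(p1 ∨ ¬p1), 1
3. ¬p1, 1
4. p1, 1
Accessibility: 0R0, 0R1, 1R1
Branch closes: p1 and ¬p1 both at 1.
All branches of the tableau close; one closing branch shown above.

Unsatisfiable (every branch closes)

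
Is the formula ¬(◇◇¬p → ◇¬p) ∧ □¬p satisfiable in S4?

1. ¬(◇◇¬p → ◇¬p) ∧ □¬p, 0
2. ¬(◇◇¬p → ◇¬p), 0
3. □¬p, 0
4. ◇◇¬p, 0
5. ¬◇¬p, 0
6. ¬p, 0
7. p, 0
Accessibility: 0R0
Branch closes: p and ¬p both at 0.
(One branch shown.) All branches close.

Unsatisfiable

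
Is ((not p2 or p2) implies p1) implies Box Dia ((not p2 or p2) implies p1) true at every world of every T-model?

No, not valid

Tableau for the negation not (((not p2 or p2) implies p1) implies Box Dia ((not p2 or p2) implies p1)):
1. not (((not p2 or p2) implies p1) implies Box Dia ((not p2 or p2) implies p1)), u
2. (not p2 or p2) implies p1, u   [neg-implies-rule on 1]
3. not Box Dia ((not p2 or p2) implies p1), u   [neg-implies-rule on 1]
4. p1, u   [implies-rule on 2 (branches; this branch)]
5. not Dia ((not p2 or p2) implies p1), v   [neg-Box-rule on 3: fresh world v, uRv]
6. not ((not p2 or p2) implies p1), v   [neg-Dia-rule on 5 via vRv]
7. not p2 or p2, v   [neg-implies-rule on 6]
8. not p1, v   [neg-implies-rule on 6]
9. p2, v   [or-rule on 7 (branches; this branch)]
Accessibility: uRu, uRv, vRv
The negation has an open branch (countermodel exists).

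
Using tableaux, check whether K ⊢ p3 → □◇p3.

Invalid (countermodel exists)

Tableau for the negation ¬(p3 → □◇p3):
1. ¬(p3 → □◇p3), u
2. p3, u
3. ¬□◇p3, u
4. ¬◇p3, v
Accessibility: uRv
The negation has an open branch (countermodel exists).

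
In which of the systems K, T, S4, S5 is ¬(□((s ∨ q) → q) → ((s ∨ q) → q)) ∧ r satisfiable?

K

T-tableau for the formula:
1. ¬(□((s ∨ q) → q) → ((s ∨ q) → q)) ∧ r, u
2. ¬(□((s ∨ q) → q) → ((s ∨ q) → q)), u
3. r, u
4. □((s ∨ q) → q), u
5. ¬((s ∨ q) → q), u
6. s ∨ q, u
7. ¬q, u
8. (s ∨ q) → q, u
9. s, u
10. ¬(s ∨ q), u
11. ¬s, u
Accessibility: uRu
Branch closes: s and ¬s both at u.
Every branch closes (one shown): unsatisfiable in T, hence also in S4, S5 (every S4/S5-frame is a T-frame).
K-tableau for the formula:
1. ¬(□((s ∨ q) → q) → ((s ∨ q) → q)) ∧ r, u
2. ¬(□((s ∨ q) → q) → ((s ∨ q) → q)), u
3. r, u
4. □((s ∨ q) → q), u
5. ¬((s ∨ q) → q), u
6. s ∨ q, u
7. ¬q, u
8. s, u
Complete open branch: satisfiable in K.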